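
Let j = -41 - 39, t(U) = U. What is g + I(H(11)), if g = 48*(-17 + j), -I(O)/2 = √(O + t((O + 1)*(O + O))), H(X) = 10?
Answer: -4656 - 2*√230 ≈ -4686.3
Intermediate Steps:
I(O) = -2*√(O + 2*O*(1 + O)) (I(O) = -2*√(O + (O + 1)*(O + O)) = -2*√(O + (1 + O)*(2*O)) = -2*√(O + 2*O*(1 + O)))
j = -80
g = -4656 (g = 48*(-17 - 80) = 48*(-97) = -4656)
g + I(H(11)) = -4656 - 2*√10*√(3 + 2*10) = -4656 - 2*√10*√(3 + 20) = -4656 - 2*√230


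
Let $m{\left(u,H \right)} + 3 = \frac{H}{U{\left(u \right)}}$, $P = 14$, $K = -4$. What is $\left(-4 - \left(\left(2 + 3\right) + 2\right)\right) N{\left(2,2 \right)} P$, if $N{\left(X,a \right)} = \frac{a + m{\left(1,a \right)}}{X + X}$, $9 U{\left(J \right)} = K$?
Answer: $\frac{847}{4} \approx 211.75$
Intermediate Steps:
$U{\left(J \right)} = - \frac{4}{9}$ ($U{\left(J \right)} = \frac{1}{9} \left(-4\right) = - \frac{4}{9}$)
$m{\left(u,H \right)} = -3 - \frac{9 H}{4}$ ($m{\left(u,H \right)} = -3 + \frac{H}{- \frac{4}{9}} = -3 + H \left(- \frac{9}{4}\right) = -3 - \frac{9 H}{4}$)
$N{\left(X,a \right)} = \frac{-3 - \frac{5 a}{4}}{2 X}$ ($N{\left(X,a \right)} = \frac{a - \left(3 + \frac{9 a}{4}\right)}{X + X} = \frac{-3 - \frac{5 a}{4}}{2 X}$)
$\left(-4 - \left(\left(2 + 3\right) + 2\right)\right) N{\left(2,2 \right)} P = \left(-4 - \left(\left(2 + 3\right) + 2\right)\right) \frac{-12 - 10}{8 \cdot 2} \cdot 14 = \left(-4 - \left(5 + 2\right)\right) \frac{1}{8} \cdot \frac{1}{2} \left(-12 - 10\right) 14 = \left(-4 - 7\right) \frac{1}{8} \cdot \frac{1}{2} \left(-22\right) 14 = \left(-4 - 7\right) \left(- \frac{11}{8}\right) 14 = \left(-11\right) \left(- \frac{11}{8}\right) 14 = \frac{121}{8} \cdot 14 = \frac{847}{4}$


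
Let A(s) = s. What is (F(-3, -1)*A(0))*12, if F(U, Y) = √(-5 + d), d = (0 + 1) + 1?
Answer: 0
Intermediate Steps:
d = 2 (d = 1 + 1 = 2)
F(U, Y) = I*√3 (F(U, Y) = √(-5 + 2) = √(-3) = I*√3)
(F(-3, -1)*A(0))*12 = ((I*√3)*0)*12 = 0*12 = 0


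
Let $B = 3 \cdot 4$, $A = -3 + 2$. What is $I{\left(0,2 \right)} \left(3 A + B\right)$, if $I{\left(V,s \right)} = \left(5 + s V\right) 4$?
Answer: $180$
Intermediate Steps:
$A = -1$
$I{\left(V,s \right)} = 20 + 4 V s$ ($I{\left(V,s \right)} = \left(5 + V s\right) 4 = 20 + 4 V s$)
$B = 12$
$I{\left(0,2 \right)} \left(3 A + B\right) = \left(20 + 4 \cdot 0 \cdot 2\right) \left(3 \left(-1\right) + 12\right) = \left(20 + 0\right) \left(-3 + 12\right) = 20 \cdot 9 = 180$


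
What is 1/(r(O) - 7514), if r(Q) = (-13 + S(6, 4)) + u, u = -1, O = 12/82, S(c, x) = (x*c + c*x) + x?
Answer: -1/7476 ≈ -0.00013376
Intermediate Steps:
S(c, x) = x + 2*c*x (S(c, x) = (c*x + c*x) + x = 2*c*x + x = x + 2*c*x)
O = 6/41 (O = 12*(1/82) = 6/41 ≈ 0.14634)
r(Q) = 38 (r(Q) = (-13 + 4*(1 + 2*6)) - 1 = (-13 + 4*(1 + 12)) - 1 = (-13 + 4*13) - 1 = (-13 + 52) - 1 = 39 - 1 = 38)
1/(r(O) - 7514) = 1/(38 - 7514) = 1/(-7476) = -1/7476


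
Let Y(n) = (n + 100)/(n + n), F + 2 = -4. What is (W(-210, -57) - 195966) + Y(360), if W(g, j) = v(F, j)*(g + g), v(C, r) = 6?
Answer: -7145473/36 ≈ -1.9849e+5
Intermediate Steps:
F = -6 (F = -2 - 4 = -6)
W(g, j) = 12*g (W(g, j) = 6*(g + g) = 6*(2*g) = 12*g)
Y(n) = (100 + n)/(2*n) (Y(n) = (100 + n)/((2*n)) = (100 + n)*(1/(2*n)) = (100 + n)/(2*n))
(W(-210, -57) - 195966) + Y(360) = (12*(-210) - 195966) + (½)*(100 + 360)/360 = (-2520 - 195966) + (½)*(1/360)*460 = -198486 + 23/36 = -7145473/36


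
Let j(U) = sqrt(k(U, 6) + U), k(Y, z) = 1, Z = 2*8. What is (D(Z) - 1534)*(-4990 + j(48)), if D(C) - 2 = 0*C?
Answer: 7633956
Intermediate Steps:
Z = 16
j(U) = sqrt(1 + U)
D(C) = 2 (D(C) = 2 + 0*C = 2 + 0 = 2)
(D(Z) - 1534)*(-4990 + j(48)) = (2 - 1534)*(-4990 + sqrt(1 + 48)) = -1532*(-4990 + sqrt(49)) = -1532*(-4990 + 7) = -1532*(-4983) = 7633956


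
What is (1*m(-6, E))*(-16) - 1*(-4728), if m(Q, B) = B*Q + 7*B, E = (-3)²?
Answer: 4584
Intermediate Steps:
E = 9
m(Q, B) = 7*B + B*Q
(1*m(-6, E))*(-16) - 1*(-4728) = (1*(9*(7 - 6)))*(-16) - 1*(-4728) = (1*(9*1))*(-16) + 4728 = (1*9)*(-16) + 4728 = 9*(-16) + 4728 = -144 + 4728 = 4584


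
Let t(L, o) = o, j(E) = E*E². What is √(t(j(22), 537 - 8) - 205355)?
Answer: I*√204826 ≈ 452.58*I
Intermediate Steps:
j(E) = E³
√(t(j(22), 537 - 8) - 205355) = √((537 - 8) - 205355) = √(529 - 205355) = √(-204826) = I*√204826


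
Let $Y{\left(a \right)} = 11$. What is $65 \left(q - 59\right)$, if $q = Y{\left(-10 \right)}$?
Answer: $-3120$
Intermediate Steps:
$q = 11$
$65 \left(q - 59\right) = 65 \left(11 - 59\right) = 65 \left(-48\right) = -3120$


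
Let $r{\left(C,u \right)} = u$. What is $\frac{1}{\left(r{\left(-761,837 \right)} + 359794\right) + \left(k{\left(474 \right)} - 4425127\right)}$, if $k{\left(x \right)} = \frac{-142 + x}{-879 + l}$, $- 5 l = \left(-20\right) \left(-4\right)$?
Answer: $- \frac{895}{3637724252} \approx -2.4603 \cdot 10^{-7}$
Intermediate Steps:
$l = -16$ ($l = - \frac{\left(-20\right) \left(-4\right)}{5} = \left(- \frac{1}{5}\right) 80 = -16$)
$k{\left(x \right)} = \frac{142}{895} - \frac{x}{895}$ ($k{\left(x \right)} = \frac{-142 + x}{-879 - 16} = \frac{-142 + x}{-895} = \left(-142 + x\right) \left(- \frac{1}{895}\right) = \frac{142}{895} - \frac{x}{895}$)
$\frac{1}{\left(r{\left(-761,837 \right)} + 359794\right) + \left(k{\left(474 \right)} - 4425127\right)} = \frac{1}{\left(837 + 359794\right) + \left(\left(\frac{142}{895} - \frac{474}{895}\right) - 4425127\right)} = \frac{1}{360631 + \left(\left(\frac{142}{895} - \frac{474}{895}\right) - 4425127\right)} = \frac{1}{360631 - \frac{3960488997}{895}} = \frac{1}{- \frac{3637724252}{895}} = - \frac{895}{3637724252}$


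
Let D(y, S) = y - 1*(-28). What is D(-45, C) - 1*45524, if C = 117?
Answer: -45541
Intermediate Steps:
D(y, S) = 28 + y (D(y, S) = y + 28 = 28 + y)
D(-45, C) - 1*45524 = (28 - 45) - 1*45524 = -17 - 45524 = -45541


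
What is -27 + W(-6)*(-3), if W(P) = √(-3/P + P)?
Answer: -27 - 3*I*√22/2 ≈ -27.0 - 7.0356*I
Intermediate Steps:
W(P) = √(P - 3/P)
-27 + W(-6)*(-3) = -27 + √(-6 - 3/(-6))*(-3) = -27 + √(-6 - 3*(-⅙))*(-3) = -27 + √(-6 + ½)*(-3) = -27 + √(-11/2)*(-3) = -27 + (I*√22/2)*(-3) = -27 - 3*I*√22/2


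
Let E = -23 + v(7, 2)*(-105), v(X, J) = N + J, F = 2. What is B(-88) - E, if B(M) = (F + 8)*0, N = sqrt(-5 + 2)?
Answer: 233 + 105*I*sqrt(3) ≈ 233.0 + 181.87*I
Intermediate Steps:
N = I*sqrt(3) (N = sqrt(-3) = I*sqrt(3) ≈ 1.732*I)
B(M) = 0 (B(M) = (2 + 8)*0 = 10*0 = 0)
v(X, J) = J + I*sqrt(3) (v(X, J) = I*sqrt(3) + J = J + I*sqrt(3))
E = -233 - 105*I*sqrt(3) (E = -23 + (2 + I*sqrt(3))*(-105) = -23 + (-210 - 105*I*sqrt(3)) = -233 - 105*I*sqrt(3) ≈ -233.0 - 181.87*I)
B(-88) - E = 0 - (-233 - 105*I*sqrt(3)) = 0 + (233 + 105*I*sqrt(3)) = 233 + 105*I*sqrt(3)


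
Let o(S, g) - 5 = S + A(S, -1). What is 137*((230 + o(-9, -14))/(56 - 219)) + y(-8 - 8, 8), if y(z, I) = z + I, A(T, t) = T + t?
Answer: -30896/163 ≈ -189.55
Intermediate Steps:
o(S, g) = 4 + 2*S (o(S, g) = 5 + (S + (S - 1)) = 5 + (S + (-1 + S)) = 5 + (-1 + 2*S) = 4 + 2*S)
y(z, I) = I + z
137*((230 + o(-9, -14))/(56 - 219)) + y(-8 - 8, 8) = 137*((230 + (4 + 2*(-9)))/(56 - 219)) + (8 + (-8 - 8)) = 137*((230 + (4 - 18))/(-163)) + (8 - 16) = 137*((230 - 14)*(-1/163)) - 8 = 137*(216*(-1/163)) - 8 = 137*(-216/163) - 8 = -29592/163 - 8 = -30896/163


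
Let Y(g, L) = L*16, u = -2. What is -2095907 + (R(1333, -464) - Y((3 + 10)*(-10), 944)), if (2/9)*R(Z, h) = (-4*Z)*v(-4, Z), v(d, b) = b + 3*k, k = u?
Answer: -33951049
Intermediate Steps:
k = -2
v(d, b) = -6 + b (v(d, b) = b + 3*(-2) = b - 6 = -6 + b)
Y(g, L) = 16*L
R(Z, h) = -18*Z*(-6 + Z) (R(Z, h) = 9*((-4*Z)*(-6 + Z))/2 = 9*(-4*Z*(-6 + Z))/2 = -18*Z*(-6 + Z))
-2095907 + (R(1333, -464) - Y((3 + 10)*(-10), 944)) = -2095907 + (18*1333*(6 - 1*1333) - 16*944) = -2095907 + (18*1333*(6 - 1333) - 1*15104) = -2095907 + (18*1333*(-1327) - 15104) = -2095907 + (-31840038 - 15104) = -2095907 - 31855142 = -33951049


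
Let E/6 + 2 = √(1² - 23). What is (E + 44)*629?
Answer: 20128 + 3774*I*√22 ≈ 20128.0 + 17702.0*I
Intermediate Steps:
E = -12 + 6*I*√22 (E = -12 + 6*√(1² - 23) = -12 + 6*√(1 - 23) = -12 + 6*√(-22) = -12 + 6*(I*√22) = -12 + 6*I*√22 ≈ -12.0 + 28.142*I)
(E + 44)*629 = ((-12 + 6*I*√22) + 44)*629 = (32 + 6*I*√22)*629 = 20128 + 3774*I*√22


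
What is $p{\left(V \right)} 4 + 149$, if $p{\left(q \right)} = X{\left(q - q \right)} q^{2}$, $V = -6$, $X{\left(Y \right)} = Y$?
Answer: $149$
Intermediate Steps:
$p{\left(q \right)} = 0$ ($p{\left(q \right)} = \left(q - q\right) q^{2} = 0 q^{2} = 0$)
$p{\left(V \right)} 4 + 149 = 0 \cdot 4 + 149 = 0 + 149 = 149$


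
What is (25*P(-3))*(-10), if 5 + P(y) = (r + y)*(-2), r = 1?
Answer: 250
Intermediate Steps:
P(y) = -7 - 2*y (P(y) = -5 + (1 + y)*(-2) = -5 + (-2 - 2*y) = -7 - 2*y)
(25*P(-3))*(-10) = (25*(-7 - 2*(-3)))*(-10) = (25*(-7 + 6))*(-10) = (25*(-1))*(-10) = -25*(-10) = 250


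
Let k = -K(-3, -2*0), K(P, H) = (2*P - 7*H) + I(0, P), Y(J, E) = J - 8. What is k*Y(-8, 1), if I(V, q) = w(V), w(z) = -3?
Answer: -144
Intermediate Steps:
Y(J, E) = -8 + J
I(V, q) = -3
K(P, H) = -3 - 7*H + 2*P (K(P, H) = (2*P - 7*H) - 3 = (-7*H + 2*P) - 3 = -3 - 7*H + 2*P)
k = 9 (k = -(-3 - (-14)*0 + 2*(-3)) = -(-3 - 7*0 - 6) = -(-3 + 0 - 6) = -1*(-9) = 9)
k*Y(-8, 1) = 9*(-8 - 8) = 9*(-16) = -144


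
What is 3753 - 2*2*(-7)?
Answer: 3781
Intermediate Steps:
3753 - 2*2*(-7) = 3753 - 4*(-7) = 3753 + 28 = 3781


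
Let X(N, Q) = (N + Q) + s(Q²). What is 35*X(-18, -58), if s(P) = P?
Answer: 115080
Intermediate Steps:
X(N, Q) = N + Q + Q² (X(N, Q) = (N + Q) + Q² = N + Q + Q²)
35*X(-18, -58) = 35*(-18 - 58 + (-58)²) = 35*(-18 - 58 + 3364) = 35*3288 = 115080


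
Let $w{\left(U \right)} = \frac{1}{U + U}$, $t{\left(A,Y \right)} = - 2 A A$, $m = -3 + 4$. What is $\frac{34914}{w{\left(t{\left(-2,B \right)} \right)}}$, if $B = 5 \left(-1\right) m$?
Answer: $-558624$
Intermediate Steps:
$m = 1$
$B = -5$ ($B = 5 \left(-1\right) 1 = \left(-5\right) 1 = -5$)
$t{\left(A,Y \right)} = - 2 A^{2}$
$w{\left(U \right)} = \frac{1}{2 U}$
$\frac{34914}{w{\left(t{\left(-2,B \right)} \right)}} = \frac{34914}{\frac{1}{2} \frac{1}{\left(-2\right) \left(-2\right)^{2}}} = \frac{34914}{\frac{1}{2} \frac{1}{\left(-2\right) 4}} = \frac{34914}{\frac{1}{2} \frac{1}{-8}} = \frac{34914}{\frac{1}{2} \left(- \frac{1}{8}\right)} = \frac{34914}{- \frac{1}{16}} = 34914 \left(-16\right) = -558624$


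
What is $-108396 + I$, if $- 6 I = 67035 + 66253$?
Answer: $- \frac{391832}{3} \approx -1.3061 \cdot 10^{5}$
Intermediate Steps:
$I = - \frac{66644}{3}$ ($I = - \frac{67035 + 66253}{6} = \left(- \frac{1}{6}\right) 133288 = - \frac{66644}{3} \approx -22215.0$)
$-108396 + I = -108396 - \frac{66644}{3} = - \frac{391832}{3}$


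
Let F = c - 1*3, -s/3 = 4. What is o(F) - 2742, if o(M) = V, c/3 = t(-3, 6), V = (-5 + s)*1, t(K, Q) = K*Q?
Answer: -2759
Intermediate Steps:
s = -12 (s = -3*4 = -12)
V = -17 (V = (-5 - 12)*1 = -17*1 = -17)
c = -54 (c = 3*(-3*6) = 3*(-18) = -54)
F = -57 (F = -54 - 1*3 = -54 - 3 = -57)
o(M) = -17
o(F) - 2742 = -17 - 2742 = -2759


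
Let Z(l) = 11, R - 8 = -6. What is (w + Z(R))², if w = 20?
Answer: 961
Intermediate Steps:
R = 2 (R = 8 - 6 = 2)
(w + Z(R))² = (20 + 11)² = 31² = 961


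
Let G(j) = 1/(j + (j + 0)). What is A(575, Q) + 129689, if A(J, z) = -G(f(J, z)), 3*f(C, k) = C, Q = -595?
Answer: 149142347/1150 ≈ 1.2969e+5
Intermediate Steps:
f(C, k) = C/3
G(j) = 1/(2*j) (G(j) = 1/(j + j) = 1/(2*j))
A(J, z) = -3/(2*J) (A(J, z) = -1/(2*(J/3)) = -3/J/2 = -3/(2*J))
A(575, Q) + 129689 = -3/2/575 + 129689 = -3/2*1/575 + 129689 = -3/1150 + 129689 = 149142347/1150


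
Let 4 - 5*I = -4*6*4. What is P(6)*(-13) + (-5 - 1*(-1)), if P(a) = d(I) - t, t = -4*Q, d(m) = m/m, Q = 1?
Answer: -69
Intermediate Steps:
I = 20 (I = ⅘ - (-4*6)*4/5 = ⅘ - (-24)*4/5 = ⅘ - ⅕*(-96) = ⅘ + 96/5 = 20)
d(m) = 1
t = -4 (t = -4*1 = -4)
P(a) = 5 (P(a) = 1 - 1*(-4) = 1 + 4 = 5)
P(6)*(-13) + (-5 - 1*(-1)) = 5*(-13) + (-5 - 1*(-1)) = -65 + (-5 + 1) = -65 - 4 = -69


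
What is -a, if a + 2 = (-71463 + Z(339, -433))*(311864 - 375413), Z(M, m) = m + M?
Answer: -4547375791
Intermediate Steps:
Z(M, m) = M + m
a = 4547375791 (a = -2 + (-71463 + (339 - 433))*(311864 - 375413) = -2 + (-71463 - 94)*(-63549) = -2 - 71557*(-63549) = -2 + 4547375793 = 4547375791)
-a = -1*4547375791 = -4547375791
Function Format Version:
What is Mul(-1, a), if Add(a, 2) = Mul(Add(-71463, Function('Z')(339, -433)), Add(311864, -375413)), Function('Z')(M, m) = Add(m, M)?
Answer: -4547375791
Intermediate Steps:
Function('Z')(M, m) = Add(M, m)
a = 4547375791 (a = Add(-2, Mul(Add(-71463, Add(339, -433)), Add(311864, -375413))) = Add(-2, Mul(Add(-71463, -94), -63549)) = Add(-2, Mul(-71557, -63549)) = Add(-2, 4547375793) = 4547375791)
Mul(-1, a) = Mul(-1, 4547375791) = -4547375791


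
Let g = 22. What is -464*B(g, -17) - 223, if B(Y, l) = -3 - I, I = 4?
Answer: 3025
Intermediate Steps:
B(Y, l) = -7 (B(Y, l) = -3 - 1*4 = -3 - 4 = -7)
-464*B(g, -17) - 223 = -464*(-7) - 223 = 3248 - 223 = 3025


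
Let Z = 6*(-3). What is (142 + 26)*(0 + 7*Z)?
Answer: -21168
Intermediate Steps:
Z = -18
(142 + 26)*(0 + 7*Z) = (142 + 26)*(0 + 7*(-18)) = 168*(0 - 126) = 168*(-126) = -21168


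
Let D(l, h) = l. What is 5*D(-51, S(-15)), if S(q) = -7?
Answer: -255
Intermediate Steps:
5*D(-51, S(-15)) = 5*(-51) = -255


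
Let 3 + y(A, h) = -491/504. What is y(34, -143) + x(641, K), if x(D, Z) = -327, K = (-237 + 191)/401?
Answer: -166811/504 ≈ -330.97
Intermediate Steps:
K = -46/401 (K = -46*1/401 = -46/401 ≈ -0.11471)
y(A, h) = -2003/504 (y(A, h) = -3 - 491/504 = -2003/504)
y(34, -143) + x(641, K) = -2003/504 - 327 = -166811/504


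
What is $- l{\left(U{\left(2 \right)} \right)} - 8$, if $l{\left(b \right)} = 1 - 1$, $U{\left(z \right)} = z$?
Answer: $-8$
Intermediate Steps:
$l{\left(b \right)} = 0$
$- l{\left(U{\left(2 \right)} \right)} - 8 = \left(-1\right) 0 - 8 = 0 - 8 = -8$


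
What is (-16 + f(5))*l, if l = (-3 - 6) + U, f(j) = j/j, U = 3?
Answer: 90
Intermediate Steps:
f(j) = 1
l = -6 (l = (-3 - 6) + 3 = -9 + 3 = -6)
(-16 + f(5))*l = (-16 + 1)*(-6) = -15*(-6) = 90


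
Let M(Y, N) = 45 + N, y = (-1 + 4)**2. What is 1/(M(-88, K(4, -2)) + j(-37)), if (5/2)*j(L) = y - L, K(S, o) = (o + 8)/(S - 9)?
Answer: 5/311 ≈ 0.016077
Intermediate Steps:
K(S, o) = (8 + o)/(-9 + S)
y = 9 (y = 3**2 = 9)
j(L) = 18/5 - 2*L/5 (j(L) = 2*(9 - L)/5 = 18/5 - 2*L/5)
1/(M(-88, K(4, -2)) + j(-37)) = 1/((45 + (8 - 2)/(-9 + 4)) + (18/5 - 2/5*(-37))) = 1/((45 + 6/(-5)) + (18/5 + 74/5)) = 1/((45 - 1/5*6) + 92/5) = 1/((45 - 6/5) + 92/5) = 1/(219/5 + 92/5) = 1/(311/5) = 5/311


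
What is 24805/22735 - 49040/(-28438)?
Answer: 182032899/64653793 ≈ 2.8155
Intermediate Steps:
24805/22735 - 49040/(-28438) = 24805*(1/22735) - 49040*(-1/28438) = 4961/4547 + 24520/14219 = 182032899/64653793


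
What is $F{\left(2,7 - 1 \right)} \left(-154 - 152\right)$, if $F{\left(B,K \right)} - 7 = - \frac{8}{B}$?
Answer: $-918$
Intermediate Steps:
$F{\left(B,K \right)} = 7 - \frac{8}{B}$
$F{\left(2,7 - 1 \right)} \left(-154 - 152\right) = \left(7 - \frac{8}{2}\right) \left(-154 - 152\right) = \left(7 - 4\right) \left(-306\right) = 3 \left(-306\right) = -918$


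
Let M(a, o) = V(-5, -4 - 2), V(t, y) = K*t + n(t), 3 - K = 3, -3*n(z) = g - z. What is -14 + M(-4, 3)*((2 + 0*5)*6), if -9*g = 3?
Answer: -98/3 ≈ -32.667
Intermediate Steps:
g = -1/3 (g = -1/9*3 = -1/3 ≈ -0.33333)
n(z) = 1/9 + z/3 (n(z) = -(-1/3 - z)/3 = 1/9 + z/3)
K = 0 (K = 3 - 1*3 = 3 - 3 = 0)
V(t, y) = 1/9 + t/3 (V(t, y) = 0*t + (1/9 + t/3) = 0 + (1/9 + t/3) = 1/9 + t/3)
M(a, o) = -14/9 (M(a, o) = 1/9 + (1/3)*(-5) = 1/9 - 5/3 = -14/9)
-14 + M(-4, 3)*((2 + 0*5)*6) = -14 - 14*(2 + 0*5)*6/9 = -14 - 14*(2 + 0)*6/9 = -14 - 28*6/9 = -14 - 14/9*12 = -14 - 56/3 = -98/3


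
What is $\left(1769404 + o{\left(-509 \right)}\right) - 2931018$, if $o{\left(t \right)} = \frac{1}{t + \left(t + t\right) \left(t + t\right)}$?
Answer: $- \frac{1203217205409}{1035815} \approx -1.1616 \cdot 10^{6}$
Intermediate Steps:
$o{\left(t \right)} = \frac{1}{t + 4 t^{2}}$ ($o{\left(t \right)} = \frac{1}{t + 2 t 2 t} = \frac{1}{t + 4 t^{2}}$)
$\left(1769404 + o{\left(-509 \right)}\right) - 2931018 = \left(1769404 + \frac{1}{\left(-509\right) \left(1 + 4 \left(-509\right)\right)}\right) - 2931018 = \left(1769404 - \frac{1}{509 \left(1 - 2036\right)}\right) - 2931018 = \left(1769404 - \frac{1}{509 \left(-2035\right)}\right) - 2931018 = \left(1769404 - - \frac{1}{1035815}\right) - 2931018 = \left(1769404 + \frac{1}{1035815}\right) - 2931018 = \frac{1832775204261}{1035815} - 2931018 = - \frac{1203217205409}{1035815}$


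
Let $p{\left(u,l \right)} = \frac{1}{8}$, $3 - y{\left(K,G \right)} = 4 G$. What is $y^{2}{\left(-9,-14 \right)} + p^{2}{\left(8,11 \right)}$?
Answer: $\frac{222785}{64} \approx 3481.0$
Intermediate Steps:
$y{\left(K,G \right)} = 3 - 4 G$
$p{\left(u,l \right)} = \frac{1}{8}$
$y^{2}{\left(-9,-14 \right)} + p^{2}{\left(8,11 \right)} = \left(3 - -56\right)^{2} + \left(\frac{1}{8}\right)^{2} = \left(3 + 56\right)^{2} + \frac{1}{64} = 59^{2} + \frac{1}{64} = 3481 + \frac{1}{64} = \frac{222785}{64}$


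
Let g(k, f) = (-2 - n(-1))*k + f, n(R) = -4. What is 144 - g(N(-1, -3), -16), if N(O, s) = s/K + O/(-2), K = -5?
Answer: 789/5 ≈ 157.80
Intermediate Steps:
N(O, s) = -O/2 - s/5 (N(O, s) = s/(-5) + O/(-2) = s*(-1/5) + O*(-1/2) = -s/5 - O/2 = -O/2 - s/5)
g(k, f) = f + 2*k (g(k, f) = (-2 - 1*(-4))*k + f = (-2 + 4)*k + f = 2*k + f = f + 2*k)
144 - g(N(-1, -3), -16) = 144 - (-16 + 2*(-1/2*(-1) - 1/5*(-3))) = 144 - (-16 + 2*(1/2 + 3/5)) = 144 - (-16 + 2*(11/10)) = 144 - (-16 + 11/5) = 144 - 1*(-69/5) = 144 + 69/5 = 789/5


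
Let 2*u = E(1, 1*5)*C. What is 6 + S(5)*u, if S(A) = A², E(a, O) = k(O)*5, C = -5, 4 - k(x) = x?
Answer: 637/2 ≈ 318.50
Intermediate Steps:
k(x) = 4 - x
E(a, O) = 20 - 5*O (E(a, O) = (4 - O)*5 = 20 - 5*O)
u = 25/2 (u = ((20 - 5*5)*(-5))/2 = ((20 - 25)*(-5))/2 = (-5*(-5))/2 = (½)*25 = 25/2 ≈ 12.500)
6 + S(5)*u = 6 + 5²*(25/2) = 6 + 25*(25/2) = 6 + 625/2 = 637/2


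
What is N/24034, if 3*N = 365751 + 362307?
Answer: 121343/12017 ≈ 10.098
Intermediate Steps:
N = 242686 (N = (365751 + 362307)/3 = (⅓)*728058 = 242686)
N/24034 = 242686/24034 = 242686*(1/24034) = 121343/12017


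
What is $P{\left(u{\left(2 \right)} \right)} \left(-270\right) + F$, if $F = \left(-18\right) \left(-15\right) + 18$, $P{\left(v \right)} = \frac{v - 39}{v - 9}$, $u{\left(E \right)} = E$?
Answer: $- \frac{7974}{7} \approx -1139.1$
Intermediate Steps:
$P{\left(v \right)} = \frac{-39 + v}{-9 + v}$
$F = 288$ ($F = 270 + 18 = 288$)
$P{\left(u{\left(2 \right)} \right)} \left(-270\right) + F = \frac{-39 + 2}{-9 + 2} \left(-270\right) + 288 = \frac{1}{-7} \left(-37\right) \left(-270\right) + 288 = \left(- \frac{1}{7}\right) \left(-37\right) \left(-270\right) + 288 = \frac{37}{7} \left(-270\right) + 288 = - \frac{9990}{7} + 288 = - \frac{7974}{7}$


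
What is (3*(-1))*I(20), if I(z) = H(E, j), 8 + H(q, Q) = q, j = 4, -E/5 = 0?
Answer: 24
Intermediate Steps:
E = 0 (E = -5*0 = 0)
H(q, Q) = -8 + q
I(z) = -8 (I(z) = -8 + 0 = -8)
(3*(-1))*I(20) = (3*(-1))*(-8) = -3*(-8) = 24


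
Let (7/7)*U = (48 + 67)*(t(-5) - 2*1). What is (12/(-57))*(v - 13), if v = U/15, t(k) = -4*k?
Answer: -500/19 ≈ -26.316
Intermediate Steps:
U = 2070 (U = (48 + 67)*(-4*(-5) - 2*1) = 115*(20 - 2) = 115*18 = 2070)
v = 138 (v = 2070/15 = 2070*(1/15) = 138)
(12/(-57))*(v - 13) = (12/(-57))*(138 - 13) = (12*(-1/57))*125 = -4/19*125 = -500/19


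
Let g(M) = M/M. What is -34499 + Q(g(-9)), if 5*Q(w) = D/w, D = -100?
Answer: -34519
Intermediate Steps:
g(M) = 1
Q(w) = -20/w (Q(w) = (-100/w)/5 = -20/w)
-34499 + Q(g(-9)) = -34499 - 20/1 = -34499 - 20*1 = -34499 - 20 = -34519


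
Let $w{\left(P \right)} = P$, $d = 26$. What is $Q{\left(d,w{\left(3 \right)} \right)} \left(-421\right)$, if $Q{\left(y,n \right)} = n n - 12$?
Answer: $1263$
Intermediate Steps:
$Q{\left(y,n \right)} = -12 + n^{2}$ ($Q{\left(y,n \right)} = n^{2} - 12 = -12 + n^{2}$)
$Q{\left(d,w{\left(3 \right)} \right)} \left(-421\right) = \left(-12 + 3^{2}\right) \left(-421\right) = \left(-12 + 9\right) \left(-421\right) = \left(-3\right) \left(-421\right) = 1263$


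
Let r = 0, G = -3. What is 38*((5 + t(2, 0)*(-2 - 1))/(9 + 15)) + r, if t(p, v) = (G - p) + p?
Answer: 133/6 ≈ 22.167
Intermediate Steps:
t(p, v) = -3 (t(p, v) = (-3 - p) + p = -3)
38*((5 + t(2, 0)*(-2 - 1))/(9 + 15)) + r = 38*((5 - 3*(-2 - 1))/(9 + 15)) + 0 = 38*((5 - 3*(-3))/24) + 0 = 38*((5 + 9)*(1/24)) + 0 = 38*(14*(1/24)) + 0 = 38*(7/12) + 0 = 133/6 + 0 = 133/6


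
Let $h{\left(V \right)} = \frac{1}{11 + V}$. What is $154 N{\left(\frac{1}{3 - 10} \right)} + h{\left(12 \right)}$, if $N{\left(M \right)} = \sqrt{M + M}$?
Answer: $\frac{1}{23} + 22 i \sqrt{14} \approx 0.043478 + 82.316 i$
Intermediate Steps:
$N{\left(M \right)} = \sqrt{2} \sqrt{M}$ ($N{\left(M \right)} = \sqrt{2 M} = \sqrt{2} \sqrt{M}$)
$154 N{\left(\frac{1}{3 - 10} \right)} + h{\left(12 \right)} = 154 \sqrt{2} \sqrt{\frac{1}{3 - 10}} + \frac{1}{11 + 12} = 154 \sqrt{2} \sqrt{\frac{1}{-7}} + \frac{1}{23} = 154 \sqrt{2} \sqrt{- \frac{1}{7}} + \frac{1}{23} = 154 \sqrt{2} \frac{i \sqrt{7}}{7} + \frac{1}{23} = 154 \frac{i \sqrt{14}}{7} + \frac{1}{23} = 22 i \sqrt{14} + \frac{1}{23} = \frac{1}{23} + 22 i \sqrt{14}$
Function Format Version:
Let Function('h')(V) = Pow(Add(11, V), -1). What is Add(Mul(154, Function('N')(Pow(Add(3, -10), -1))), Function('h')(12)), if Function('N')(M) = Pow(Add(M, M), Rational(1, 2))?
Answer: Add(Rational(1, 23), Mul(22, I, Pow(14, Rational(1, 2)))) ≈ Add(0.043478, Mul(82.316, I))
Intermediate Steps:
Function('N')(M) = Mul(Pow(2, Rational(1, 2)), Pow(M, Rational(1, 2))) (Function('N')(M) = Pow(Mul(2, M), Rational(1, 2)) = Mul(Pow(2, Rational(1, 2)), Pow(M, Rational(1, 2))))
Add(Mul(154, Function('N')(Pow(Add(3, -10), -1))), Function('h')(12)) = Add(Mul(154, Mul(Pow(2, Rational(1, 2)), Pow(Pow(Add(3, -10), -1), Rational(1, 2)))), Pow(Add(11, 12), -1)) = Add(Mul(154, Mul(Pow(2, Rational(1, 2)), Pow(Pow(-7, -1), Rational(1, 2)))), Pow(23, -1)) = Add(Mul(154, Mul(Pow(2, Rational(1, 2)), Pow(Rational(-1, 7), Rational(1, 2)))), Rational(1, 23)) = Add(Mul(154, Mul(Pow(2, Rational(1, 2)), Mul(Rational(1, 7), I, Pow(7, Rational(1, 2))))), Rational(1, 23)) = Add(Mul(154, Mul(Rational(1, 7), I, Pow(14, Rational(1, 2)))), Rational(1, 23)) = Add(Mul(22, I, Pow(14, Rational(1, 2))), Rational(1, 23)) = Add(Rational(1, 23), Mul(22, I, Pow(14, Rational(1, 2))))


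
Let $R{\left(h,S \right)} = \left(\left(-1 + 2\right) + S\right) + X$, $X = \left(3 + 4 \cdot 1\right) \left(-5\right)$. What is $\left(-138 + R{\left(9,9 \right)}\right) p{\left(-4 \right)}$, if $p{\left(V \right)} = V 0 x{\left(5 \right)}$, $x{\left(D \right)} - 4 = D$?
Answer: $0$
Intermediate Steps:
$x{\left(D \right)} = 4 + D$
$X = -35$ ($X = \left(3 + 4\right) \left(-5\right) = 7 \left(-5\right) = -35$)
$p{\left(V \right)} = 0$ ($p{\left(V \right)} = V 0 \left(4 + 5\right) = 0 \cdot 9 = 0$)
$R{\left(h,S \right)} = -34 + S$ ($R{\left(h,S \right)} = \left(\left(-1 + 2\right) + S\right) - 35 = \left(1 + S\right) - 35 = -34 + S$)
$\left(-138 + R{\left(9,9 \right)}\right) p{\left(-4 \right)} = \left(-138 + \left(-34 + 9\right)\right) 0 = \left(-138 - 25\right) 0 = \left(-163\right) 0 = 0$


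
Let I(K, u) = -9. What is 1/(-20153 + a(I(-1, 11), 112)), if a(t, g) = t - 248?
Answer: -1/20410 ≈ -4.8996e-5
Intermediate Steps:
a(t, g) = -248 + t
1/(-20153 + a(I(-1, 11), 112)) = 1/(-20153 + (-248 - 9)) = 1/(-20153 - 257) = 1/(-20410) = -1/20410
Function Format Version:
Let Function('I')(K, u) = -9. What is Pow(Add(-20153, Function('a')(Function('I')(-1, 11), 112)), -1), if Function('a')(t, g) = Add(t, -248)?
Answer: Rational(-1, 20410) ≈ -4.8996e-5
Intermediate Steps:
Function('a')(t, g) = Add(-248, t)
Pow(Add(-20153, Function('a')(Function('I')(-1, 11), 112)), -1) = Pow(Add(-20153, Add(-248, -9)), -1) = Pow(Add(-20153, -257), -1) = Pow(-20410, -1) = Rational(-1, 20410)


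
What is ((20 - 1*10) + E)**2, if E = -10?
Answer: 0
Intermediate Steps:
((20 - 1*10) + E)**2 = ((20 - 1*10) - 10)**2 = ((20 - 10) - 10)**2 = (10 - 10)**2 = 0**2 = 0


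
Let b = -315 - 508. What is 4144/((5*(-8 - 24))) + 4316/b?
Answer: -256317/8230 ≈ -31.144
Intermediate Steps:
b = -823
4144/((5*(-8 - 24))) + 4316/b = 4144/((5*(-8 - 24))) + 4316/(-823) = 4144/((5*(-32))) + 4316*(-1/823) = 4144/(-160) - 4316/823 = 4144*(-1/160) - 4316/823 = -259/10 - 4316/823 = -256317/8230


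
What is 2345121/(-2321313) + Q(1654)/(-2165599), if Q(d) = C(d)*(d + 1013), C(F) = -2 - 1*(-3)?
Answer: -1694927544750/1675677703829 ≈ -1.0115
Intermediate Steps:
C(F) = 1 (C(F) = -2 + 3 = 1)
Q(d) = 1013 + d (Q(d) = 1*(d + 1013) = 1*(1013 + d) = 1013 + d)
2345121/(-2321313) + Q(1654)/(-2165599) = 2345121/(-2321313) + (1013 + 1654)/(-2165599) = 2345121*(-1/2321313) + 2667*(-1/2165599) = -781707/773771 - 2667/2165599 = -1694927544750/1675677703829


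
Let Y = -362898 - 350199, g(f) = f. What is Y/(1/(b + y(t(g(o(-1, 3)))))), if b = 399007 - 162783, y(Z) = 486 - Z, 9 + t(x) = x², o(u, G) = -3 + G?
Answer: -168803608743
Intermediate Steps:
t(x) = -9 + x²
b = 236224
Y = -713097
Y/(1/(b + y(t(g(o(-1, 3)))))) = -(168797190870 - 713097*(-9 + (-3 + 3)²)) = -(168797190870 - 713097*(-9 + 0²)) = -(168797190870 - 713097*(-9 + 0)) = -(168797190870 + 6417873) = -713097/(1/(236224 + (486 + 9))) = -713097/(1/(236224 + 495)) = -713097/(1/236719) = -713097/1/236719 = -713097*236719 = -168803608743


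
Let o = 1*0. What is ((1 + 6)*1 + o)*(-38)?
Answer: -266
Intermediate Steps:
o = 0
((1 + 6)*1 + o)*(-38) = ((1 + 6)*1 + 0)*(-38) = (7*1 + 0)*(-38) = (7 + 0)*(-38) = 7*(-38) = -266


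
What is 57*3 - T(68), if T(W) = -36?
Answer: 207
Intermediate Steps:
57*3 - T(68) = 57*3 - 1*(-36) = 171 + 36 = 207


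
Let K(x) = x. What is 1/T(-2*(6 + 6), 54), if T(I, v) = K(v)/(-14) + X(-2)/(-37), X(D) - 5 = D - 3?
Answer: -7/27 ≈ -0.25926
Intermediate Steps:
X(D) = 2 + D (X(D) = 5 + (D - 3) = 5 + (-3 + D) = 2 + D)
T(I, v) = -v/14 (T(I, v) = v/(-14) + (2 - 2)/(-37) = v*(-1/14) + 0*(-1/37) = -v/14 + 0 = -v/14)
1/T(-2*(6 + 6), 54) = 1/(-1/14*54) = 1/(-27/7) = -7/27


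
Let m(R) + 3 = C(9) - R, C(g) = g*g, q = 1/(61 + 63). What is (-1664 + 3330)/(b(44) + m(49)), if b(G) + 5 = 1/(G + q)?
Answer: 4545681/65546 ≈ 69.351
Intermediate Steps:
q = 1/124 ≈ 0.0080645
C(g) = g²
b(G) = -5 + 1/(1/124 + G) (b(G) = -5 + 1/(G + 1/124) = -5 + 1/(1/124 + G))
m(R) = 78 - R (m(R) = -3 + (9² - R) = -3 + (81 - R) = 78 - R)
(-1664 + 3330)/(b(44) + m(49)) = (-1664 + 3330)/((119 - 620*44)/(1 + 124*44) + (78 - 1*49)) = 1666/((119 - 27280)/(1 + 5456) + (78 - 49)) = 1666/(-27161/5457 + 29) = 1666/(131092/5457) = 1666*(5457/131092) = 4545681/65546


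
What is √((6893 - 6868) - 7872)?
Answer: I*√7847 ≈ 88.583*I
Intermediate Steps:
√((6893 - 6868) - 7872) = √(25 - 7872) = √(-7847) = I*√7847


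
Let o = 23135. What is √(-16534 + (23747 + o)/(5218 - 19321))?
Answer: 2*I*√91366240057/4701 ≈ 128.6*I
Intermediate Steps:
√(-16534 + (23747 + o)/(5218 - 19321)) = √(-16534 + (23747 + 23135)/(5218 - 19321)) = √(-16534 + 46882/(-14103)) = √(-16534 + 46882*(-1/14103)) = √(-16534 - 46882/14103) = √(-233225884/14103) = 2*I*√91366240057/4701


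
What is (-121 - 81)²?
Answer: 40804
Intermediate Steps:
(-121 - 81)² = (-202)² = 40804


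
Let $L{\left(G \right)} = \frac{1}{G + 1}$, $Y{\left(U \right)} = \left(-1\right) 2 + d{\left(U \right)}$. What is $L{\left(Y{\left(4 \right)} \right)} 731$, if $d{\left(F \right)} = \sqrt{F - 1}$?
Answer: $\frac{731}{2} + \frac{731 \sqrt{3}}{2} \approx 998.56$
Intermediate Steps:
$d{\left(F \right)} = \sqrt{-1 + F}$
$Y{\left(U \right)} = -2 + \sqrt{-1 + U}$ ($Y{\left(U \right)} = \left(-1\right) 2 + \sqrt{-1 + U} = -2 + \sqrt{-1 + U}$)
$L{\left(G \right)} = \frac{1}{1 + G}$
$L{\left(Y{\left(4 \right)} \right)} 731 = \frac{1}{1 - \left(2 - \sqrt{-1 + 4}\right)} 731 = \frac{1}{1 - \left(2 - \sqrt{3}\right)} 731 = \frac{1}{-1 + \sqrt{3}} \cdot 731 = \frac{731}{-1 + \sqrt{3}}$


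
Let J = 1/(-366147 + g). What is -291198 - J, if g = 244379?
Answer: -35458598063/121768 ≈ -2.9120e+5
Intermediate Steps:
J = -1/121768 (J = 1/(-366147 + 244379) = 1/(-121768) = -1/121768 ≈ -8.2123e-6)
-291198 - J = -291198 - 1*(-1/121768) = -291198 + 1/121768 = -35458598063/121768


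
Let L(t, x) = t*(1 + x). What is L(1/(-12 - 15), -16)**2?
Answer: 25/81 ≈ 0.30864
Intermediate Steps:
L(1/(-12 - 15), -16)**2 = ((1 - 16)/(-12 - 15))**2 = (-15/(-27))**2 = (-1/27*(-15))**2 = (5/9)**2 = 25/81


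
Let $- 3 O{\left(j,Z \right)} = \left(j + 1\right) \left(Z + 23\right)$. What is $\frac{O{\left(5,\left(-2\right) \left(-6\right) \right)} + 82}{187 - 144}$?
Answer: $\frac{12}{43} \approx 0.27907$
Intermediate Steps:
$O{\left(j,Z \right)} = - \frac{\left(1 + j\right) \left(23 + Z\right)}{3}$ ($O{\left(j,Z \right)} = - \frac{\left(j + 1\right) \left(Z + 23\right)}{3} = - \frac{\left(1 + j\right) \left(23 + Z\right)}{3}$)
$\frac{O{\left(5,\left(-2\right) \left(-6\right) \right)} + 82}{187 - 144} = \frac{\left(- \frac{23}{3} - \frac{115}{3} - \frac{\left(-2\right) \left(-6\right)}{3} - \frac{1}{3} \left(\left(-2\right) \left(-6\right)\right) 5\right) + 82}{187 - 144} = \frac{\left(- \frac{23}{3} - \frac{115}{3} - 4 - 4 \cdot 5\right) + 82}{43} = \left(\left(- \frac{23}{3} - \frac{115}{3} - 4 - 20\right) + 82\right) \frac{1}{43} = \left(-70 + 82\right) \frac{1}{43} = 12 \cdot \frac{1}{43} = \frac{12}{43}$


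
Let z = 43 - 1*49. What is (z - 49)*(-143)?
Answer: 7865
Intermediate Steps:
z = -6 (z = 43 - 49 = -6)
(z - 49)*(-143) = (-6 - 49)*(-143) = -55*(-143) = 7865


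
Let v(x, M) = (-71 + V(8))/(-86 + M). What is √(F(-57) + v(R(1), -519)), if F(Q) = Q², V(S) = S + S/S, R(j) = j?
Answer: √9828535/55 ≈ 57.001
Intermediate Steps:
V(S) = 1 + S (V(S) = S + 1 = 1 + S)
v(x, M) = -62/(-86 + M) (v(x, M) = (-71 + (1 + 8))/(-86 + M) = (-71 + 9)/(-86 + M) = -62/(-86 + M))
√(F(-57) + v(R(1), -519)) = √((-57)² - 62/(-86 - 519)) = √(3249 - 62/(-605)) = √(3249 - 62*(-1/605)) = √(3249 + 62/605) = √(1965707/605) = √9828535/55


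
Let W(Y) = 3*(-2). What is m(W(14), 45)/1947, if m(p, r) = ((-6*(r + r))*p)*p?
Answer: -6480/649 ≈ -9.9846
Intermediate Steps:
W(Y) = -6
m(p, r) = -12*r*p**2 (m(p, r) = ((-12*r)*p)*p = (-12*p*r)*p = -12*r*p**2)
m(W(14), 45)/1947 = -12*45*(-6)**2/1947 = -12*45*36*(1/1947) = -19440*1/1947 = -6480/649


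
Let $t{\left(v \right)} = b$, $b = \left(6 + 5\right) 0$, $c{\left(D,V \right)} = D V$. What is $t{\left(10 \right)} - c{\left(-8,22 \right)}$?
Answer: $176$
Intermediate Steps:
$b = 0$ ($b = 11 \cdot 0 = 0$)
$t{\left(v \right)} = 0$
$t{\left(10 \right)} - c{\left(-8,22 \right)} = 0 - \left(-8\right) 22 = 0 - -176 = 0 + 176 = 176$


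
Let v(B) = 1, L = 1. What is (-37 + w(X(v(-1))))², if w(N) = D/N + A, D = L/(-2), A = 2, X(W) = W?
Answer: 5041/4 ≈ 1260.3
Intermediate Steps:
D = -½ (D = 1/(-2) = 1*(-½) = -½ ≈ -0.50000)
w(N) = 2 - 1/(2*N) (w(N) = -1/(2*N) + 2 = 2 - 1/(2*N))
(-37 + w(X(v(-1))))² = (-37 + (2 - ½/1))² = (-37 + (2 - ½*1))² = (-37 + (2 - ½))² = (-37 + 3/2)² = (-71/2)² = 5041/4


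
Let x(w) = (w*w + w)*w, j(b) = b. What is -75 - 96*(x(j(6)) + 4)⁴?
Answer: -412316860491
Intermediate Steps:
x(w) = w*(w + w²) (x(w) = (w² + w)*w = (w + w²)*w = w*(w + w²))
-75 - 96*(x(j(6)) + 4)⁴ = -75 - 96*(6²*(1 + 6) + 4)⁴ = -75 - 96*(36*7 + 4)⁴ = -75 - 96*(252 + 4)⁴ = -75 - 96*(256²)² = -75 - 96*65536² = -75 - 96*4294967296 = -75 - 412316860416 = -412316860491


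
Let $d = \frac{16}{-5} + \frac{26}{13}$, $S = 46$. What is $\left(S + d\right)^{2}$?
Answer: $\frac{50176}{25} \approx 2007.0$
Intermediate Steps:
$d = - \frac{6}{5}$ ($d = 16 \left(- \frac{1}{5}\right) + 26 \cdot \frac{1}{13} = - \frac{16}{5} + 2 = - \frac{6}{5} \approx -1.2$)
$\left(S + d\right)^{2} = \left(46 - \frac{6}{5}\right)^{2} = \left(\frac{224}{5}\right)^{2} = \frac{50176}{25}$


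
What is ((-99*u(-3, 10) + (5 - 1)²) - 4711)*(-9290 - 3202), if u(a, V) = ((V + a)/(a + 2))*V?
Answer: -27919620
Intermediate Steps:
u(a, V) = V*(V + a)/(2 + a) (u(a, V) = ((V + a)/(2 + a))*V = V*(V + a)/(2 + a))
((-99*u(-3, 10) + (5 - 1)²) - 4711)*(-9290 - 3202) = ((-990*(10 - 3)/(2 - 3) + (5 - 1)²) - 4711)*(-9290 - 3202) = ((-990*7/(-1) + 4²) - 4711)*(-12492) = ((-990*(-1)*7 + 16) - 4711)*(-12492) = ((-99*(-70) + 16) - 4711)*(-12492) = ((6930 + 16) - 4711)*(-12492) = (6946 - 4711)*(-12492) = 2235*(-12492) = -27919620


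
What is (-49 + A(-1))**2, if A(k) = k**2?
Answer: 2304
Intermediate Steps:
(-49 + A(-1))**2 = (-49 + (-1)**2)**2 = (-49 + 1)**2 = (-48)**2 = 2304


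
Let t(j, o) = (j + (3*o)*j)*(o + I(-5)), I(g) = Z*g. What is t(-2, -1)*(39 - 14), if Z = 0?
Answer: -100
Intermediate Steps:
I(g) = 0 (I(g) = 0*g = 0)
t(j, o) = o*(j + 3*j*o) (t(j, o) = (j + (3*o)*j)*(o + 0) = (j + 3*j*o)*o = o*(j + 3*j*o))
t(-2, -1)*(39 - 14) = (-2*(-1)*(1 + 3*(-1)))*(39 - 14) = -2*(-1)*(1 - 3)*25 = -2*(-1)*(-2)*25 = -4*25 = -100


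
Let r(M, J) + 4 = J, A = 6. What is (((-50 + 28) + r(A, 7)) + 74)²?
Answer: 3025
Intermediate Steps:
r(M, J) = -4 + J
(((-50 + 28) + r(A, 7)) + 74)² = (((-50 + 28) + (-4 + 7)) + 74)² = ((-22 + 3) + 74)² = (-19 + 74)² = 55² = 3025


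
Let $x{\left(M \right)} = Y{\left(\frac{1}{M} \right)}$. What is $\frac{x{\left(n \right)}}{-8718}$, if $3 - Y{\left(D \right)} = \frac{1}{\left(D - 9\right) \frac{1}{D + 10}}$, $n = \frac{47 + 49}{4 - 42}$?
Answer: $- \frac{907}{1965909} \approx -0.00046136$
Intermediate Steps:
$n = - \frac{48}{19}$ ($n = \frac{96}{-38} = 96 \left(- \frac{1}{38}\right) = - \frac{48}{19} \approx -2.5263$)
$Y{\left(D \right)} = 3 - \frac{10 + D}{-9 + D}$ ($Y{\left(D \right)} = 3 - \frac{1}{\left(D - 9\right) \frac{1}{D + 10}} = 3 - \frac{1}{\left(-9 + D\right) \frac{1}{10 + D}} = 3 - \frac{1}{\frac{1}{10 + D} \left(-9 + D\right)} = 3 - \frac{10 + D}{-9 + D}$)
$x{\left(M \right)} = \frac{-37 + \frac{2}{M}}{-9 + \frac{1}{M}}$
$\frac{x{\left(n \right)}}{-8718} = \frac{\frac{1}{-1 + 9 \left(- \frac{48}{19}\right)} \left(-2 + 37 \left(- \frac{48}{19}\right)\right)}{-8718} = \frac{-2 - \frac{1776}{19}}{-1 - \frac{432}{19}} \left(- \frac{1}{8718}\right) = \frac{1}{- \frac{451}{19}} \left(- \frac{1814}{19}\right) \left(- \frac{1}{8718}\right) = \left(- \frac{19}{451}\right) \left(- \frac{1814}{19}\right) \left(- \frac{1}{8718}\right) = \frac{1814}{451} \left(- \frac{1}{8718}\right) = - \frac{907}{1965909}$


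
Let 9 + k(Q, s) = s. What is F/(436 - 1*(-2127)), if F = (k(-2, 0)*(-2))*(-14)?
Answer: -252/2563 ≈ -0.098322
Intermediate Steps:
k(Q, s) = -9 + s
F = -252 (F = ((-9 + 0)*(-2))*(-14) = -9*(-2)*(-14) = 18*(-14) = -252)
F/(436 - 1*(-2127)) = -252/(436 - 1*(-2127)) = -252/(436 + 2127) = -252/2563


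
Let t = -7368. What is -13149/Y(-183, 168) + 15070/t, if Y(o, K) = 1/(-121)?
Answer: 5861343301/3684 ≈ 1.5910e+6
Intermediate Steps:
Y(o, K) = -1/121
-13149/Y(-183, 168) + 15070/t = -13149/(-1/121) + 15070/(-7368) = -13149*(-121) + 15070*(-1/7368) = 1591029 - 7535/3684 = 5861343301/3684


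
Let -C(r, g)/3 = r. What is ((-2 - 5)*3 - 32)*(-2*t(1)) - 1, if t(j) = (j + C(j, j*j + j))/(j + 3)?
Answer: -54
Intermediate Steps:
C(r, g) = -3*r
t(j) = -2*j/(3 + j) (t(j) = (j - 3*j)/(j + 3) = (-2*j)/(3 + j) = -2*j/(3 + j))
((-2 - 5)*3 - 32)*(-2*t(1)) - 1 = ((-2 - 5)*3 - 32)*(-(-4)/(3 + 1)) - 1 = (-7*3 - 32)*(-(-4)/4) - 1 = (-21 - 32)*(-(-4)/4) - 1 = -(-106)*(-1)/2 - 1 = -53*1 - 1 = -53 - 1 = -54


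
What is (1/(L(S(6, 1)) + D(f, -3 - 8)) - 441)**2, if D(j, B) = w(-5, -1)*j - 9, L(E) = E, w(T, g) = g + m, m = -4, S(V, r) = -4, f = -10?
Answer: 266211856/1369 ≈ 1.9446e+5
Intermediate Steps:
w(T, g) = -4 + g (w(T, g) = g - 4 = -4 + g)
D(j, B) = -9 - 5*j (D(j, B) = (-4 - 1)*j - 9 = -5*j - 9 = -9 - 5*j)
(1/(L(S(6, 1)) + D(f, -3 - 8)) - 441)**2 = (1/(-4 + (-9 - 5*(-10))) - 441)**2 = (1/(-4 + (-9 + 50)) - 441)**2 = (1/(-4 + 41) - 441)**2 = (1/37 - 441)**2 = (-16316/37)**2 = 266211856/1369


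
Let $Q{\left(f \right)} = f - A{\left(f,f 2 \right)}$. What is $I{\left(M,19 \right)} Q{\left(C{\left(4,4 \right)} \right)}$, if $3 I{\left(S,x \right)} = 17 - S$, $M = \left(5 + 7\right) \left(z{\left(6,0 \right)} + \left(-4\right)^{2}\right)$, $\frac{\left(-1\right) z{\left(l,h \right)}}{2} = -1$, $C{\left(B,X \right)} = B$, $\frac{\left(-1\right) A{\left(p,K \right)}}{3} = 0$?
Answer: $- \frac{796}{3} \approx -265.33$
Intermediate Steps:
$A{\left(p,K \right)} = 0$ ($A{\left(p,K \right)} = \left(-3\right) 0 = 0$)
$z{\left(l,h \right)} = 2$ ($z{\left(l,h \right)} = \left(-2\right) \left(-1\right) = 2$)
$M = 216$ ($M = \left(5 + 7\right) \left(2 + \left(-4\right)^{2}\right) = 12 \left(2 + 16\right) = 12 \cdot 18 = 216$)
$I{\left(S,x \right)} = \frac{17}{3} - \frac{S}{3}$ ($I{\left(S,x \right)} = \frac{17 - S}{3} = \frac{17}{3} - \frac{S}{3}$)
$Q{\left(f \right)} = f$ ($Q{\left(f \right)} = f - 0 = f + 0 = f$)
$I{\left(M,19 \right)} Q{\left(C{\left(4,4 \right)} \right)} = \left(\frac{17}{3} - 72\right) 4 = \left(- \frac{199}{3}\right) 4 = - \frac{796}{3}$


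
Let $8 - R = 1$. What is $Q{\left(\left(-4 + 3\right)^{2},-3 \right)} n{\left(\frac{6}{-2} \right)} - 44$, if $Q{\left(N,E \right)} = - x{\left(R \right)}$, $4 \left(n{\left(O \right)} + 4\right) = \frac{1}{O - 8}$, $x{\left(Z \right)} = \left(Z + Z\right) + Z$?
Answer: $\frac{1781}{44} \approx 40.477$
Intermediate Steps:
$R = 7$ ($R = 8 - 1 = 7$)
$x{\left(Z \right)} = 3 Z$ ($x{\left(Z \right)} = 2 Z + Z = 3 Z$)
$n{\left(O \right)} = -4 + \frac{1}{4 \left(-8 + O\right)}$ ($n{\left(O \right)} = -4 + \frac{1}{4 \left(O - 8\right)} = -4 + \frac{1}{4 \left(-8 + O\right)}$)
$Q{\left(N,E \right)} = -21$ ($Q{\left(N,E \right)} = - 3 \cdot 7 = \left(-1\right) 21 = -21$)
$Q{\left(\left(-4 + 3\right)^{2},-3 \right)} n{\left(\frac{6}{-2} \right)} - 44 = - 21 \frac{129 - 16 \frac{6}{-2}}{4 \left(-8 + \frac{6}{-2}\right)} - 44 = - 21 \frac{129 - 16 \cdot 6 \left(- \frac{1}{2}\right)}{4 \left(-8 + 6 \left(- \frac{1}{2}\right)\right)} - 44 = - 21 \frac{129 - -48}{4 \left(-8 - 3\right)} - 44 = - 21 \frac{129 + 48}{4 \left(-11\right)} - 44 = - 21 \cdot \frac{1}{4} \left(- \frac{1}{11}\right) 177 - 44 = \left(-21\right) \left(- \frac{177}{44}\right) - 44 = \frac{3717}{44} - 44 = \frac{1781}{44}$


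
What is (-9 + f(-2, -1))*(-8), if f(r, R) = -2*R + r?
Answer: 72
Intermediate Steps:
f(r, R) = r - 2*R
(-9 + f(-2, -1))*(-8) = (-9 + (-2 - 2*(-1)))*(-8) = (-9 + (-2 + 2))*(-8) = (-9 + 0)*(-8) = -9*(-8) = 72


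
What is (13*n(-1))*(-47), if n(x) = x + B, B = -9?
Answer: 6110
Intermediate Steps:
n(x) = -9 + x (n(x) = x - 9 = -9 + x)
(13*n(-1))*(-47) = (13*(-9 - 1))*(-47) = (13*(-10))*(-47) = -130*(-47) = 6110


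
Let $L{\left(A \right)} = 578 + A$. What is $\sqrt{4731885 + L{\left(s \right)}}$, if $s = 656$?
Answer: $\sqrt{4733119} \approx 2175.6$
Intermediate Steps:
$\sqrt{4731885 + L{\left(s \right)}} = \sqrt{4731885 + \left(578 + 656\right)} = \sqrt{4731885 + 1234} = \sqrt{4733119}$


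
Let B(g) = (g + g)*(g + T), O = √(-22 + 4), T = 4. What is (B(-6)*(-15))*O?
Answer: -1080*I*√2 ≈ -1527.4*I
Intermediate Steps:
O = 3*I*√2 (O = √(-18) = 3*I*√2 ≈ 4.2426*I)
B(g) = 2*g*(4 + g) (B(g) = (g + g)*(g + 4) = (2*g)*(4 + g) = 2*g*(4 + g))
(B(-6)*(-15))*O = ((2*(-6)*(4 - 6))*(-15))*(3*I*√2) = ((2*(-6)*(-2))*(-15))*(3*I*√2) = (24*(-15))*(3*I*√2) = -1080*I*√2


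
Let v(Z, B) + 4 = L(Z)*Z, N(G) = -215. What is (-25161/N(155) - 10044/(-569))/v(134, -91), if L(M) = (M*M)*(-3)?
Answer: -16476069/883052687860 ≈ -1.8658e-5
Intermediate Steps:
L(M) = -3*M**2 (L(M) = M**2*(-3) = -3*M**2)
v(Z, B) = -4 - 3*Z**3 (v(Z, B) = -4 + (-3*Z**2)*Z = -4 - 3*Z**3)
(-25161/N(155) - 10044/(-569))/v(134, -91) = (-25161/(-215) - 10044/(-569))/(-4 - 3*134**3) = (-25161*(-1/215) - 10044*(-1/569))/(-4 - 3*2406104) = (25161/215 + 10044/569)/(-4 - 7218312) = (16476069/122335)/(-7218316) = (16476069/122335)*(-1/7218316) = -16476069/883052687860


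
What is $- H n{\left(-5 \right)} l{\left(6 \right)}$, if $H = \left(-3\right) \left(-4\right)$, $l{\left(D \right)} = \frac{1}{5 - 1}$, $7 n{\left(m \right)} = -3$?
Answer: $\frac{9}{7} \approx 1.2857$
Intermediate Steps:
$n{\left(m \right)} = - \frac{3}{7}$ ($n{\left(m \right)} = \frac{1}{7} \left(-3\right) = - \frac{3}{7}$)
$l{\left(D \right)} = \frac{1}{4}$
$H = 12$
$- H n{\left(-5 \right)} l{\left(6 \right)} = - \frac{12 \left(- \frac{3}{7}\right)}{4} = - \frac{-36}{7 \cdot 4} = \left(-1\right) \left(- \frac{9}{7}\right) = \frac{9}{7}$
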